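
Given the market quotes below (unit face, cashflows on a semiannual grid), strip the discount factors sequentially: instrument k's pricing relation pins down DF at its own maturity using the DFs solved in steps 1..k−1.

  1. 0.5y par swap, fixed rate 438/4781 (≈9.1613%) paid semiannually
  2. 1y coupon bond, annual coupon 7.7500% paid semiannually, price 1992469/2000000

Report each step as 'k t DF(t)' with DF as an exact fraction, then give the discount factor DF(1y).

1 1/2 4781/5000
2 1 4617/5000
DF(1y) = 4617/5000 ≈ 0.923400

step 1 [0.5y] swap r/2=219/4781: DF=(1 − 219/4781·(0))/(1+219/4781) = 4781/5000 ≈ 0.956200
step 2 [1y] bond c/2=31/800: DF=(1992469/2000000 − 31/800·(0.956200))/(1+31/800) = 4617/5000 ≈ 0.923400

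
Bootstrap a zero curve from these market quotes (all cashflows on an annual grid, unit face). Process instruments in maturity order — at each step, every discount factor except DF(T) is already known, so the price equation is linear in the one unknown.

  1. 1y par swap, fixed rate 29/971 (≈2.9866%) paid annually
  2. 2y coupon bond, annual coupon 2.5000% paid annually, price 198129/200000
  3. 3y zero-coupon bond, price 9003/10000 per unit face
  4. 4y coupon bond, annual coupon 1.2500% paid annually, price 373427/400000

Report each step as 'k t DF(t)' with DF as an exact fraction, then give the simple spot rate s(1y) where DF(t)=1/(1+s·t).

step 1 [1y] swap r/1=29/971: DF=(1 − 29/971·(0))/(1+29/971) = 971/1000 ≈ 0.971000
step 2 [2y] bond c/1=1/40: DF=(198129/200000 − 1/40·(0.971000))/(1+1/40) = 2357/2500 ≈ 0.942800
step 3 [3y] zero: DF = P = 9003/10000 ≈ 0.900300
step 4 [4y] bond c/1=1/80: DF=(373427/400000 − 1/80·(0.971000+0.942800+0.900300))/(1+1/80) = 8873/10000 ≈ 0.887300

1 1 971/1000
2 2 2357/2500
3 3 9003/10000
4 4 8873/10000
s(1y) = (1/(971/1000) − 1)/(1) = 29/971 ≈ 2.9866%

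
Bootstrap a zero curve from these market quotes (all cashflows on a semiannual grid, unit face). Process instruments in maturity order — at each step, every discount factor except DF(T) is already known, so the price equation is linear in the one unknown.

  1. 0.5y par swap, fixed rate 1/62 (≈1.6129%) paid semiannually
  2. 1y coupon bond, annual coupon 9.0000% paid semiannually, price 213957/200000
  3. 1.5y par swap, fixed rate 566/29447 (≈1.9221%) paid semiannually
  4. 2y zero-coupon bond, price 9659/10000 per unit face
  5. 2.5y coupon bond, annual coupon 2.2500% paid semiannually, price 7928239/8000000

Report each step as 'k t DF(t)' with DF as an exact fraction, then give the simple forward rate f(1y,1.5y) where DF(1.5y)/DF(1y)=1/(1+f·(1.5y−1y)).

step 1 [0.5y] swap r/2=1/124: DF=(1 − 1/124·(0))/(1+1/124) = 124/125 ≈ 0.992000
step 2 [1y] bond c/2=9/200: DF=(213957/200000 − 9/200·(0.992000))/(1+9/200) = 981/1000 ≈ 0.981000
step 3 [1.5y] swap r/2=283/29447: DF=(1 − 283/29447·(0.992000+0.981000))/(1+283/29447) = 9717/10000 ≈ 0.971700
step 4 [2y] zero: DF = P = 9659/10000 ≈ 0.965900
step 5 [2.5y] bond c/2=9/800: DF=(7928239/8000000 − 9/800·(0.992000+0.981000+0.971700+0.965900))/(1+9/800) = 1873/2000 ≈ 0.936500

1 1/2 124/125
2 1 981/1000
3 3/2 9717/10000
4 2 9659/10000
5 5/2 1873/2000
f(1y,1.5y) = ((981/1000)/(9717/10000) − 1)/(1/2) = 62/3239 ≈ 1.9142%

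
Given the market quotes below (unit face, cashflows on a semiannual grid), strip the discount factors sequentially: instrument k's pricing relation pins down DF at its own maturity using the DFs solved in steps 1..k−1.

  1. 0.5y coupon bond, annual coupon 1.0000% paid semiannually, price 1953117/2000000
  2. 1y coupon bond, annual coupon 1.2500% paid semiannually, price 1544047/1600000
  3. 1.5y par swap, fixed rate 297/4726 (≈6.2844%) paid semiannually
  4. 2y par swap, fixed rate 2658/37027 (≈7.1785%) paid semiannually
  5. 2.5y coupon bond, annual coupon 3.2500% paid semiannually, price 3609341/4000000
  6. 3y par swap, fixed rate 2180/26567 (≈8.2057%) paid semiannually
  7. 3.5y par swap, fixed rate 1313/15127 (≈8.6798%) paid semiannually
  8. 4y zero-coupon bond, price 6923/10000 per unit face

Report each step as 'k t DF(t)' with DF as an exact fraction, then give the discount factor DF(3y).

1 1/2 9717/10000
2 1 953/1000
3 3/2 9109/10000
4 2 8671/10000
5 5/2 8287/10000
6 3 391/500
7 7/2 3687/5000
8 4 6923/10000
DF(3y) = 391/500 ≈ 0.782000

step 1 [0.5y] bond c/2=1/200: DF=(1953117/2000000 − 1/200·(0))/(1+1/200) = 9717/10000 ≈ 0.971700
step 2 [1y] bond c/2=1/160: DF=(1544047/1600000 − 1/160·(0.971700))/(1+1/160) = 953/1000 ≈ 0.953000
step 3 [1.5y] swap r/2=297/9452: DF=(1 − 297/9452·(0.971700+0.953000))/(1+297/9452) = 9109/10000 ≈ 0.910900
step 4 [2y] swap r/2=1329/37027: DF=(1 − 1329/37027·(0.971700+0.953000+0.910900))/(1+1329/37027) = 8671/10000 ≈ 0.867100
step 5 [2.5y] bond c/2=13/800: DF=(3609341/4000000 − 13/800·(0.971700+0.953000+0.910900+0.867100))/(1+13/800) = 8287/10000 ≈ 0.828700
step 6 [3y] swap r/2=1090/26567: DF=(1 − 1090/26567·(0.971700+0.953000+0.910900+0.867100+0.828700))/(1+1090/26567) = 391/500 ≈ 0.782000
step 7 [3.5y] swap r/2=1313/30254: DF=(1 − 1313/30254·(0.971700+0.953000+0.910900+0.867100+0.828700+0.782000))/(1+1313/30254) = 3687/5000 ≈ 0.737400
step 8 [4y] zero: DF = P = 6923/10000 ≈ 0.692300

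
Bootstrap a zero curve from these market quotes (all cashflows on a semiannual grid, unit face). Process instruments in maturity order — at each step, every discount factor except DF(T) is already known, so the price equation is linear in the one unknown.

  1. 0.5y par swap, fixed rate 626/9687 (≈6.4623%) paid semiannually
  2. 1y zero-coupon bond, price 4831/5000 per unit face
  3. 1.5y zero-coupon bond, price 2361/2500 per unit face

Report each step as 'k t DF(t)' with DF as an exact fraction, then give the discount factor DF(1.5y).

step 1 [0.5y] swap r/2=313/9687: DF=(1 − 313/9687·(0))/(1+313/9687) = 9687/10000 ≈ 0.968700
step 2 [1y] zero: DF = P = 4831/5000 ≈ 0.966200
step 3 [1.5y] zero: DF = P = 2361/2500 ≈ 0.944400

1 1/2 9687/10000
2 1 4831/5000
3 3/2 2361/2500
DF(1.5y) = 2361/2500 ≈ 0.944400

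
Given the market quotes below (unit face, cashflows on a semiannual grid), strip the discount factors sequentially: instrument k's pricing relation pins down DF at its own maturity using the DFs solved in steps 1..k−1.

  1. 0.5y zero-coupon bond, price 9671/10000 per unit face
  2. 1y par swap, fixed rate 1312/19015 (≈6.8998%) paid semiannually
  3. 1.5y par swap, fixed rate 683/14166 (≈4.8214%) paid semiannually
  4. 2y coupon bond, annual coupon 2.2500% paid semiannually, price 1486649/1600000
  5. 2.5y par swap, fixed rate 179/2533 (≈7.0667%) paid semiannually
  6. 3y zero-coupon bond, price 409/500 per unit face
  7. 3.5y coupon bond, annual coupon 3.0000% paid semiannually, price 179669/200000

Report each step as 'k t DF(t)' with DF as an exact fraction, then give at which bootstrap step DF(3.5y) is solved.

step 1 [0.5y] zero: DF = P = 9671/10000 ≈ 0.967100
step 2 [1y] swap r/2=656/19015: DF=(1 − 656/19015·(0.967100))/(1+656/19015) = 584/625 ≈ 0.934400
step 3 [1.5y] swap r/2=683/28332: DF=(1 − 683/28332·(0.967100+0.934400))/(1+683/28332) = 9317/10000 ≈ 0.931700
step 4 [2y] bond c/2=9/800: DF=(1486649/1600000 − 9/800·(0.967100+0.934400+0.931700))/(1+9/800) = 8873/10000 ≈ 0.887300
step 5 [2.5y] swap r/2=179/5066: DF=(1 − 179/5066·(0.967100+0.934400+0.931700+0.887300))/(1+179/5066) = 8389/10000 ≈ 0.838900
step 6 [3y] zero: DF = P = 409/500 ≈ 0.818000
step 7 [3.5y] bond c/2=3/200: DF=(179669/200000 − 3/200·(0.967100+0.934400+0.931700+0.887300+0.838900+0.818000))/(1+3/200) = 1007/1250 ≈ 0.805600

1 1/2 9671/10000
2 1 584/625
3 3/2 9317/10000
4 2 8873/10000
5 5/2 8389/10000
6 3 409/500
7 7/2 1007/1250
DF(3.5y) is solved at step 7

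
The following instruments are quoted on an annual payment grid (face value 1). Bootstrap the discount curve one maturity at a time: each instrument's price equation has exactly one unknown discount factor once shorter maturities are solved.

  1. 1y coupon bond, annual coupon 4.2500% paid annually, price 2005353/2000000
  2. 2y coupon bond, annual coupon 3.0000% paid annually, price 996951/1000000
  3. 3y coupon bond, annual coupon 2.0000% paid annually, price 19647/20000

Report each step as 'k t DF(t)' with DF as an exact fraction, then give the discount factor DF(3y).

step 1 [1y] bond c/1=17/400: DF=(2005353/2000000 − 17/400·(0))/(1+17/400) = 4809/5000 ≈ 0.961800
step 2 [2y] bond c/1=3/100: DF=(996951/1000000 − 3/100·(0.961800))/(1+3/100) = 9399/10000 ≈ 0.939900
step 3 [3y] bond c/1=1/50: DF=(19647/20000 − 1/50·(0.961800+0.939900))/(1+1/50) = 4629/5000 ≈ 0.925800

1 1 4809/5000
2 2 9399/10000
3 3 4629/5000
DF(3y) = 4629/5000 ≈ 0.925800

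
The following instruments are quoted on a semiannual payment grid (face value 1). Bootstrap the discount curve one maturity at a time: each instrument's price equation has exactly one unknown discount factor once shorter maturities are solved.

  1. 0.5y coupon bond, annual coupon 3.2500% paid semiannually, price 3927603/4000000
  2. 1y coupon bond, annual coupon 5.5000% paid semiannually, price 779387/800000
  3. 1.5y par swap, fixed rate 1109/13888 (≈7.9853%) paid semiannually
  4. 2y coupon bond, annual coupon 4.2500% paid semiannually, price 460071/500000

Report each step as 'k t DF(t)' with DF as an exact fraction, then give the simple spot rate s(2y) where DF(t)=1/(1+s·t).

1 1/2 4831/5000
2 1 9223/10000
3 3/2 8891/10000
4 2 527/625
s(2y) = (1/(527/625) − 1)/(2) = 49/527 ≈ 9.2979%

step 1 [0.5y] bond c/2=13/800: DF=(3927603/4000000 − 13/800·(0))/(1+13/800) = 4831/5000 ≈ 0.966200
step 2 [1y] bond c/2=11/400: DF=(779387/800000 − 11/400·(0.966200))/(1+11/400) = 9223/10000 ≈ 0.922300
step 3 [1.5y] swap r/2=1109/27776: DF=(1 − 1109/27776·(0.966200+0.922300))/(1+1109/27776) = 8891/10000 ≈ 0.889100
step 4 [2y] bond c/2=17/800: DF=(460071/500000 − 17/800·(0.966200+0.922300+0.889100))/(1+17/800) = 527/625 ≈ 0.843200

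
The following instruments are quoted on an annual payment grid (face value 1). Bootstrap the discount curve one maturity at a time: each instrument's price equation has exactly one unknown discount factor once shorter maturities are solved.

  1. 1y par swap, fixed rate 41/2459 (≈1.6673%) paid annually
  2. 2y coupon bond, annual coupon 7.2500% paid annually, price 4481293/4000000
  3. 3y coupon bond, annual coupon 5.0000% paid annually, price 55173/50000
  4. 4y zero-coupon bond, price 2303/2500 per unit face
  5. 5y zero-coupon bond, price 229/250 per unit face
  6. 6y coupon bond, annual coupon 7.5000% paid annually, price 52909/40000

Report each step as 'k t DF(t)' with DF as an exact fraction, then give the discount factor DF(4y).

step 1 [1y] swap r/1=41/2459: DF=(1 − 41/2459·(0))/(1+41/2459) = 2459/2500 ≈ 0.983600
step 2 [2y] bond c/1=29/400: DF=(4481293/4000000 − 29/400·(0.983600))/(1+29/400) = 9781/10000 ≈ 0.978100
step 3 [3y] bond c/1=1/20: DF=(55173/50000 − 1/20·(0.983600+0.978100))/(1+1/20) = 383/400 ≈ 0.957500
step 4 [4y] zero: DF = P = 2303/2500 ≈ 0.921200
step 5 [5y] zero: DF = P = 229/250 ≈ 0.916000
step 6 [6y] bond c/1=3/40: DF=(52909/40000 − 3/40·(0.983600+0.978100+0.957500+0.921200+0.916000))/(1+3/40) = 4493/5000 ≈ 0.898600

1 1 2459/2500
2 2 9781/10000
3 3 383/400
4 4 2303/2500
5 5 229/250
6 6 4493/5000
DF(4y) = 2303/2500 ≈ 0.921200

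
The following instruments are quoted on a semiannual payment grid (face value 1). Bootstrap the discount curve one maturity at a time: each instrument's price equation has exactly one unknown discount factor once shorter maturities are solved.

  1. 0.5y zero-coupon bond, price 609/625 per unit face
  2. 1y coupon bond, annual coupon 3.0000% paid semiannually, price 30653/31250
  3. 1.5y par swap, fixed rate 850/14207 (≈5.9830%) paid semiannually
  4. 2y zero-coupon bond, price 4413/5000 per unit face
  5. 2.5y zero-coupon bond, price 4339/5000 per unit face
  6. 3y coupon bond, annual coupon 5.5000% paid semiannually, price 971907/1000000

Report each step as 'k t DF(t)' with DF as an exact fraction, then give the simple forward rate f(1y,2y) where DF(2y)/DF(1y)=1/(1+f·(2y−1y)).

step 1 [0.5y] zero: DF = P = 609/625 ≈ 0.974400
step 2 [1y] bond c/2=3/200: DF=(30653/31250 − 3/200·(0.974400))/(1+3/200) = 119/125 ≈ 0.952000
step 3 [1.5y] swap r/2=425/14207: DF=(1 − 425/14207·(0.974400+0.952000))/(1+425/14207) = 183/200 ≈ 0.915000
step 4 [2y] zero: DF = P = 4413/5000 ≈ 0.882600
step 5 [2.5y] zero: DF = P = 4339/5000 ≈ 0.867800
step 6 [3y] bond c/2=11/400: DF=(971907/1000000 − 11/400·(0.974400+0.952000+0.915000+0.882600+0.867800))/(1+11/400) = 823/1000 ≈ 0.823000

1 1/2 609/625
2 1 119/125
3 3/2 183/200
4 2 4413/5000
5 5/2 4339/5000
6 3 823/1000
f(1y,2y) = ((119/125)/(4413/5000) − 1)/(1) = 347/4413 ≈ 7.8631%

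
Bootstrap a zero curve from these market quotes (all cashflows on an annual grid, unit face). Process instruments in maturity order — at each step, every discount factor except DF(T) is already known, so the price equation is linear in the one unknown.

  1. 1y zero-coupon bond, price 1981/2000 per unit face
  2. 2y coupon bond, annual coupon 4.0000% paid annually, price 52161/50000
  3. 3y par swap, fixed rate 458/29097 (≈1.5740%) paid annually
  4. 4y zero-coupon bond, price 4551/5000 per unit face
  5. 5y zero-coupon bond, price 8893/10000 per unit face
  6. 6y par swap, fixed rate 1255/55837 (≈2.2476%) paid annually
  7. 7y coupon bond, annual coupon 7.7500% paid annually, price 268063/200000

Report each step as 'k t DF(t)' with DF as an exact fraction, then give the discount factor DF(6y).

step 1 [1y] zero: DF = P = 1981/2000 ≈ 0.990500
step 2 [2y] bond c/1=1/25: DF=(52161/50000 − 1/25·(0.990500))/(1+1/25) = 193/200 ≈ 0.965000
step 3 [3y] swap r/1=458/29097: DF=(1 − 458/29097·(0.990500+0.965000))/(1+458/29097) = 4771/5000 ≈ 0.954200
step 4 [4y] zero: DF = P = 4551/5000 ≈ 0.910200
step 5 [5y] zero: DF = P = 8893/10000 ≈ 0.889300
step 6 [6y] swap r/1=1255/55837: DF=(1 − 1255/55837·(0.990500+0.965000+0.954200+0.910200+0.889300))/(1+1255/55837) = 1749/2000 ≈ 0.874500
step 7 [7y] bond c/1=31/400: DF=(268063/200000 − 31/400·(0.990500+0.965000+0.954200+0.910200+0.889300+0.874500))/(1+31/400) = 8423/10000 ≈ 0.842300

1 1 1981/2000
2 2 193/200
3 3 4771/5000
4 4 4551/5000
5 5 8893/10000
6 6 1749/2000
7 7 8423/10000
DF(6y) = 1749/2000 ≈ 0.874500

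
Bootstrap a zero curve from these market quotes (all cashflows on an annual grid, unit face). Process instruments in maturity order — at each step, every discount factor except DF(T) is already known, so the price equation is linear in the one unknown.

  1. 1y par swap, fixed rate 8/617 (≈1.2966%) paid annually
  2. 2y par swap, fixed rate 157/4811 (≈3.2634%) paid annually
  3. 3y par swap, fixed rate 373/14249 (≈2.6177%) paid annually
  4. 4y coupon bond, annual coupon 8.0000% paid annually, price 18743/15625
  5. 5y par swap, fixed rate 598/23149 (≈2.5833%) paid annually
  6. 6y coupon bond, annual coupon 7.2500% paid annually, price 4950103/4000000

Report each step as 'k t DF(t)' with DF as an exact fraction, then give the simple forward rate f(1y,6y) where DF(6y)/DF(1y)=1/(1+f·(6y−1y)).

1 1 617/625
2 2 2343/2500
3 3 4627/5000
4 4 2249/2500
5 5 2201/2500
6 6 8409/10000
f(1y,6y) = ((617/625)/(8409/10000) − 1)/(5) = 1463/42045 ≈ 3.4796%

step 1 [1y] swap r/1=8/617: DF=(1 − 8/617·(0))/(1+8/617) = 617/625 ≈ 0.987200
step 2 [2y] swap r/1=157/4811: DF=(1 − 157/4811·(0.987200))/(1+157/4811) = 2343/2500 ≈ 0.937200
step 3 [3y] swap r/1=373/14249: DF=(1 − 373/14249·(0.987200+0.937200))/(1+373/14249) = 4627/5000 ≈ 0.925400
step 4 [4y] bond c/1=2/25: DF=(18743/15625 − 2/25·(0.987200+0.937200+0.925400))/(1+2/25) = 2249/2500 ≈ 0.899600
step 5 [5y] swap r/1=598/23149: DF=(1 − 598/23149·(0.987200+0.937200+0.925400+0.899600))/(1+598/23149) = 2201/2500 ≈ 0.880400
step 6 [6y] bond c/1=29/400: DF=(4950103/4000000 − 29/400·(0.987200+0.937200+0.925400+0.899600+0.880400))/(1+29/400) = 8409/10000 ≈ 0.840900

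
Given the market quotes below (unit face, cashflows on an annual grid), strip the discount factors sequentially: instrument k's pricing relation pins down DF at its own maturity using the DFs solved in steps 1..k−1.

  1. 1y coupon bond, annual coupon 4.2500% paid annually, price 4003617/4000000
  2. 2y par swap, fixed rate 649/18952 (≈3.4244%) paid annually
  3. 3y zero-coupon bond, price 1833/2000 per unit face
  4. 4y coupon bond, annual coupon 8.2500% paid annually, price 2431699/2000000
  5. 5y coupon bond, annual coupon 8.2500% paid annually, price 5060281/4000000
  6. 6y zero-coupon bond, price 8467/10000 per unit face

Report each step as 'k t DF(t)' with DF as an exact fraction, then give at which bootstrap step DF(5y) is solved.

1 1 9601/10000
2 2 9351/10000
3 3 1833/2000
4 4 9089/10000
5 5 8851/10000
6 6 8467/10000
DF(5y) is solved at step 5

step 1 [1y] bond c/1=17/400: DF=(4003617/4000000 − 17/400·(0))/(1+17/400) = 9601/10000 ≈ 0.960100
step 2 [2y] swap r/1=649/18952: DF=(1 − 649/18952·(0.960100))/(1+649/18952) = 9351/10000 ≈ 0.935100
step 3 [3y] zero: DF = P = 1833/2000 ≈ 0.916500
step 4 [4y] bond c/1=33/400: DF=(2431699/2000000 − 33/400·(0.960100+0.935100+0.916500))/(1+33/400) = 9089/10000 ≈ 0.908900
step 5 [5y] bond c/1=33/400: DF=(5060281/4000000 − 33/400·(0.960100+0.935100+0.916500+0.908900))/(1+33/400) = 8851/10000 ≈ 0.885100
step 6 [6y] zero: DF = P = 8467/10000 ≈ 0.846700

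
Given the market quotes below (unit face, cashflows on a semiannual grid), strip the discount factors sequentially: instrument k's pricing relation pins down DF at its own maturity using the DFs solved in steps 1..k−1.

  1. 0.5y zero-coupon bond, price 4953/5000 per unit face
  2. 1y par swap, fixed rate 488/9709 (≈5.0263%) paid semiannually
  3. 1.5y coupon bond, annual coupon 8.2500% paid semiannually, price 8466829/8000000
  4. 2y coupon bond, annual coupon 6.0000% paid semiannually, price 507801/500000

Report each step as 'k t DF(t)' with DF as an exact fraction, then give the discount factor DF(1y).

1 1/2 4953/5000
2 1 1189/1250
3 3/2 1879/2000
4 2 9021/10000
DF(1y) = 1189/1250 ≈ 0.951200

step 1 [0.5y] zero: DF = P = 4953/5000 ≈ 0.990600
step 2 [1y] swap r/2=244/9709: DF=(1 − 244/9709·(0.990600))/(1+244/9709) = 1189/1250 ≈ 0.951200
step 3 [1.5y] bond c/2=33/800: DF=(8466829/8000000 − 33/800·(0.990600+0.951200))/(1+33/800) = 1879/2000 ≈ 0.939500
step 4 [2y] bond c/2=3/100: DF=(507801/500000 − 3/100·(0.990600+0.951200+0.939500))/(1+3/100) = 9021/10000 ≈ 0.902100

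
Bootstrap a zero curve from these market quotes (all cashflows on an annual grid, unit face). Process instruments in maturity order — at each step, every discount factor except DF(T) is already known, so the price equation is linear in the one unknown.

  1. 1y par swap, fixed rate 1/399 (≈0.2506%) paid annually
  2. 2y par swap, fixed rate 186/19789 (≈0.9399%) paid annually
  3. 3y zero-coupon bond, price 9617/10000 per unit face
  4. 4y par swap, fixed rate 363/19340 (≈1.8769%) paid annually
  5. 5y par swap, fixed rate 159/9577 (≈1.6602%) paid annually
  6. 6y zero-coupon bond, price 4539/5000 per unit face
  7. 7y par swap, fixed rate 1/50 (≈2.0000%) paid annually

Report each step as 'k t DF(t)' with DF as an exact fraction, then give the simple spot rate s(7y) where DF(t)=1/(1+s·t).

step 1 [1y] swap r/1=1/399: DF=(1 − 1/399·(0))/(1+1/399) = 399/400 ≈ 0.997500
step 2 [2y] swap r/1=186/19789: DF=(1 − 186/19789·(0.997500))/(1+186/19789) = 4907/5000 ≈ 0.981400
step 3 [3y] zero: DF = P = 9617/10000 ≈ 0.961700
step 4 [4y] swap r/1=363/19340: DF=(1 − 363/19340·(0.997500+0.981400+0.961700))/(1+363/19340) = 4637/5000 ≈ 0.927400
step 5 [5y] swap r/1=159/9577: DF=(1 − 159/9577·(0.997500+0.981400+0.961700+0.927400))/(1+159/9577) = 1841/2000 ≈ 0.920500
step 6 [6y] zero: DF = P = 4539/5000 ≈ 0.907800
step 7 [7y] swap r/1=1/50: DF=(1 − 1/50·(0.997500+0.981400+0.961700+0.927400+0.920500+0.907800))/(1+1/50) = 8687/10000 ≈ 0.868700

1 1 399/400
2 2 4907/5000
3 3 9617/10000
4 4 4637/5000
5 5 1841/2000
6 6 4539/5000
7 7 8687/10000
s(7y) = (1/(8687/10000) − 1)/(7) = 1313/60809 ≈ 2.1592%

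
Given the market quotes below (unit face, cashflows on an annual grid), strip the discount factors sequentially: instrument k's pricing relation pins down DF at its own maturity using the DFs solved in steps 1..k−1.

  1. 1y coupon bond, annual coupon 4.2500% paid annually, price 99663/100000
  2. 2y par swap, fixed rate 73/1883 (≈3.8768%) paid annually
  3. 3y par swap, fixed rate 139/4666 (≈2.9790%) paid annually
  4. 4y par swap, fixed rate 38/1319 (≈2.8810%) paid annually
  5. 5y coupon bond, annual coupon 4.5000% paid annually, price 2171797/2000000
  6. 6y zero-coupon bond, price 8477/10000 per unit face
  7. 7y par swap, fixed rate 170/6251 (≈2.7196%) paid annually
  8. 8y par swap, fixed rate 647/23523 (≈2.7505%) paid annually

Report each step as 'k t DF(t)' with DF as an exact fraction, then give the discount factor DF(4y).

1 1 239/250
2 2 927/1000
3 3 4583/5000
4 4 1117/1250
5 5 8801/10000
6 6 8477/10000
7 7 83/100
8 8 8059/10000
DF(4y) = 1117/1250 ≈ 0.893600

step 1 [1y] bond c/1=17/400: DF=(99663/100000 − 17/400·(0))/(1+17/400) = 239/250 ≈ 0.956000
step 2 [2y] swap r/1=73/1883: DF=(1 − 73/1883·(0.956000))/(1+73/1883) = 927/1000 ≈ 0.927000
step 3 [3y] swap r/1=139/4666: DF=(1 − 139/4666·(0.956000+0.927000))/(1+139/4666) = 4583/5000 ≈ 0.916600
step 4 [4y] swap r/1=38/1319: DF=(1 − 38/1319·(0.956000+0.927000+0.916600))/(1+38/1319) = 1117/1250 ≈ 0.893600
step 5 [5y] bond c/1=9/200: DF=(2171797/2000000 − 9/200·(0.956000+0.927000+0.916600+0.893600))/(1+9/200) = 8801/10000 ≈ 0.880100
step 6 [6y] zero: DF = P = 8477/10000 ≈ 0.847700
step 7 [7y] swap r/1=170/6251: DF=(1 − 170/6251·(0.956000+0.927000+0.916600+0.893600+0.880100+0.847700))/(1+170/6251) = 83/100 ≈ 0.830000
step 8 [8y] swap r/1=647/23523: DF=(1 − 647/23523·(0.956000+0.927000+0.916600+0.893600+0.880100+0.847700+0.830000))/(1+647/23523) = 8059/10000 ≈ 0.805900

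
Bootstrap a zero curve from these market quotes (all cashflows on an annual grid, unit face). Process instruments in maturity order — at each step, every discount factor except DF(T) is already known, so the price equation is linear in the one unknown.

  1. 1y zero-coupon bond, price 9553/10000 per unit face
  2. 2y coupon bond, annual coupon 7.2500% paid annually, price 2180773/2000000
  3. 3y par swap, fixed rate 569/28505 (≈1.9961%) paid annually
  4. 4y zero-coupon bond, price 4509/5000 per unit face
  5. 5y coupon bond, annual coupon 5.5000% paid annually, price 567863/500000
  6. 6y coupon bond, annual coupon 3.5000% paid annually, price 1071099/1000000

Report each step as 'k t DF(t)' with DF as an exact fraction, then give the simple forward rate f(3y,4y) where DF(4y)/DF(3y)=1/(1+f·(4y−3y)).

step 1 [1y] zero: DF = P = 9553/10000 ≈ 0.955300
step 2 [2y] bond c/1=29/400: DF=(2180773/2000000 − 29/400·(0.955300))/(1+29/400) = 9521/10000 ≈ 0.952100
step 3 [3y] swap r/1=569/28505: DF=(1 − 569/28505·(0.955300+0.952100))/(1+569/28505) = 9431/10000 ≈ 0.943100
step 4 [4y] zero: DF = P = 4509/5000 ≈ 0.901800
step 5 [5y] bond c/1=11/200: DF=(567863/500000 − 11/200·(0.955300+0.952100+0.943100+0.901800))/(1+11/200) = 8809/10000 ≈ 0.880900
step 6 [6y] bond c/1=7/200: DF=(1071099/1000000 − 7/200·(0.955300+0.952100+0.943100+0.901800+0.880900))/(1+7/200) = 4391/5000 ≈ 0.878200

1 1 9553/10000
2 2 9521/10000
3 3 9431/10000
4 4 4509/5000
5 5 8809/10000
6 6 4391/5000
f(3y,4y) = ((9431/10000)/(4509/5000) − 1)/(1) = 413/9018 ≈ 4.5797%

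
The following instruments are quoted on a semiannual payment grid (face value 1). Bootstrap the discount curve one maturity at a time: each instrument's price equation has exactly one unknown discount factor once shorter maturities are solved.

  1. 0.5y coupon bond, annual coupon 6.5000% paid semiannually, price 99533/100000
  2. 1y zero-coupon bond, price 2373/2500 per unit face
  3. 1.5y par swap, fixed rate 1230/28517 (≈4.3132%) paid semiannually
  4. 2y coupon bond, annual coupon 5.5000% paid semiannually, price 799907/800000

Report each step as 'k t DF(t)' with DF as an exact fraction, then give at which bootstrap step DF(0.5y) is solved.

1 1/2 241/250
2 1 2373/2500
3 3/2 1877/2000
4 2 1121/1250
DF(0.5y) is solved at step 1

step 1 [0.5y] bond c/2=13/400: DF=(99533/100000 − 13/400·(0))/(1+13/400) = 241/250 ≈ 0.964000
step 2 [1y] zero: DF = P = 2373/2500 ≈ 0.949200
step 3 [1.5y] swap r/2=615/28517: DF=(1 − 615/28517·(0.964000+0.949200))/(1+615/28517) = 1877/2000 ≈ 0.938500
step 4 [2y] bond c/2=11/400: DF=(799907/800000 − 11/400·(0.964000+0.949200+0.938500))/(1+11/400) = 1121/1250 ≈ 0.896800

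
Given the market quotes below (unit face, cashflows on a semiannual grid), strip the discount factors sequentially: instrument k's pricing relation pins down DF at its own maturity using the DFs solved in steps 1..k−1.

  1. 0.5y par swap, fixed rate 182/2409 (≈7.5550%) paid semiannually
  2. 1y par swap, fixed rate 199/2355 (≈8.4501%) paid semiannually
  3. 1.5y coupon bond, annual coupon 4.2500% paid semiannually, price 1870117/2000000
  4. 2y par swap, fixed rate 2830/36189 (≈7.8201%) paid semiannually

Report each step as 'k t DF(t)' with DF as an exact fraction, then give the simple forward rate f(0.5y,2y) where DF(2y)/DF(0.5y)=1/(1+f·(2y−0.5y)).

1 1/2 2409/2500
2 1 2301/2500
3 3/2 2191/2500
4 2 1717/2000
f(0.5y,2y) = ((2409/2500)/(1717/2000) − 1)/(3/2) = 2102/25755 ≈ 8.1615%

step 1 [0.5y] swap r/2=91/2409: DF=(1 − 91/2409·(0))/(1+91/2409) = 2409/2500 ≈ 0.963600
step 2 [1y] swap r/2=199/4710: DF=(1 − 199/4710·(0.963600))/(1+199/4710) = 2301/2500 ≈ 0.920400
step 3 [1.5y] bond c/2=17/800: DF=(1870117/2000000 − 17/800·(0.963600+0.920400))/(1+17/800) = 2191/2500 ≈ 0.876400
step 4 [2y] swap r/2=1415/36189: DF=(1 − 1415/36189·(0.963600+0.920400+0.876400))/(1+1415/36189) = 1717/2000 ≈ 0.858500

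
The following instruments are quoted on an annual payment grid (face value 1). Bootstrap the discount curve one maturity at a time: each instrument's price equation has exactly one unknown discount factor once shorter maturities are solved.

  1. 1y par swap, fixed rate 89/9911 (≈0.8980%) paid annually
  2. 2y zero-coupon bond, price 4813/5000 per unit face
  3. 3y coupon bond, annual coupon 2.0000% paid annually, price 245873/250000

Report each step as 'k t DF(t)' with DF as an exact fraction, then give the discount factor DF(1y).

step 1 [1y] swap r/1=89/9911: DF=(1 − 89/9911·(0))/(1+89/9911) = 9911/10000 ≈ 0.991100
step 2 [2y] zero: DF = P = 4813/5000 ≈ 0.962600
step 3 [3y] bond c/1=1/50: DF=(245873/250000 − 1/50·(0.991100+0.962600))/(1+1/50) = 9259/10000 ≈ 0.925900

1 1 9911/10000
2 2 4813/5000
3 3 9259/10000
DF(1y) = 9911/10000 ≈ 0.991100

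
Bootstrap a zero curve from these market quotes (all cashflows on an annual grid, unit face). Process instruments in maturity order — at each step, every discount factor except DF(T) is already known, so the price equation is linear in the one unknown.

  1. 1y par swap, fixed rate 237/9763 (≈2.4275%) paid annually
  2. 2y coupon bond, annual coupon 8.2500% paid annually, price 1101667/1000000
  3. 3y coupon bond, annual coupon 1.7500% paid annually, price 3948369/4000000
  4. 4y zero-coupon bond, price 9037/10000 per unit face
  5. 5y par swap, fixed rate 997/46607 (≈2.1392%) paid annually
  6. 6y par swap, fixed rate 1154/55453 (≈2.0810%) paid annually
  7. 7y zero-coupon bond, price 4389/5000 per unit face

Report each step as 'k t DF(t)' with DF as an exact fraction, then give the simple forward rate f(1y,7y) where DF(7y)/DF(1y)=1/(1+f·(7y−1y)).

step 1 [1y] swap r/1=237/9763: DF=(1 − 237/9763·(0))/(1+237/9763) = 9763/10000 ≈ 0.976300
step 2 [2y] bond c/1=33/400: DF=(1101667/1000000 − 33/400·(0.976300))/(1+33/400) = 9433/10000 ≈ 0.943300
step 3 [3y] bond c/1=7/400: DF=(3948369/4000000 − 7/400·(0.976300+0.943300))/(1+7/400) = 9371/10000 ≈ 0.937100
step 4 [4y] zero: DF = P = 9037/10000 ≈ 0.903700
step 5 [5y] swap r/1=997/46607: DF=(1 − 997/46607·(0.976300+0.943300+0.937100+0.903700))/(1+997/46607) = 9003/10000 ≈ 0.900300
step 6 [6y] swap r/1=1154/55453: DF=(1 − 1154/55453·(0.976300+0.943300+0.937100+0.903700+0.900300))/(1+1154/55453) = 4423/5000 ≈ 0.884600
step 7 [7y] zero: DF = P = 4389/5000 ≈ 0.877800

1 1 9763/10000
2 2 9433/10000
3 3 9371/10000
4 4 9037/10000
5 5 9003/10000
6 6 4423/5000
7 7 4389/5000
f(1y,7y) = ((9763/10000)/(4389/5000) − 1)/(6) = 985/52668 ≈ 1.8702%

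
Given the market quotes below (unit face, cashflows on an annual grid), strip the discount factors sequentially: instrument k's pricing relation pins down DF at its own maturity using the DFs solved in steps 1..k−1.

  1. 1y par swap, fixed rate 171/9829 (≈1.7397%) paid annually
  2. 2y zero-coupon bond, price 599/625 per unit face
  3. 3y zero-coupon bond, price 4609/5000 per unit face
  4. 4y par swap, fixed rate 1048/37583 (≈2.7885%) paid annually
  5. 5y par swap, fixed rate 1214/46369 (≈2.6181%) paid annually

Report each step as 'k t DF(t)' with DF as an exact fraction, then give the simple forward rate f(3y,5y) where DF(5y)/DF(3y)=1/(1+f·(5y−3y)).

step 1 [1y] swap r/1=171/9829: DF=(1 − 171/9829·(0))/(1+171/9829) = 9829/10000 ≈ 0.982900
step 2 [2y] zero: DF = P = 599/625 ≈ 0.958400
step 3 [3y] zero: DF = P = 4609/5000 ≈ 0.921800
step 4 [4y] swap r/1=1048/37583: DF=(1 − 1048/37583·(0.982900+0.958400+0.921800))/(1+1048/37583) = 1119/1250 ≈ 0.895200
step 5 [5y] swap r/1=1214/46369: DF=(1 − 1214/46369·(0.982900+0.958400+0.921800+0.895200))/(1+1214/46369) = 4393/5000 ≈ 0.878600

1 1 9829/10000
2 2 599/625
3 3 4609/5000
4 4 1119/1250
5 5 4393/5000
f(3y,5y) = ((4609/5000)/(4393/5000) − 1)/(2) = 108/4393 ≈ 2.4585%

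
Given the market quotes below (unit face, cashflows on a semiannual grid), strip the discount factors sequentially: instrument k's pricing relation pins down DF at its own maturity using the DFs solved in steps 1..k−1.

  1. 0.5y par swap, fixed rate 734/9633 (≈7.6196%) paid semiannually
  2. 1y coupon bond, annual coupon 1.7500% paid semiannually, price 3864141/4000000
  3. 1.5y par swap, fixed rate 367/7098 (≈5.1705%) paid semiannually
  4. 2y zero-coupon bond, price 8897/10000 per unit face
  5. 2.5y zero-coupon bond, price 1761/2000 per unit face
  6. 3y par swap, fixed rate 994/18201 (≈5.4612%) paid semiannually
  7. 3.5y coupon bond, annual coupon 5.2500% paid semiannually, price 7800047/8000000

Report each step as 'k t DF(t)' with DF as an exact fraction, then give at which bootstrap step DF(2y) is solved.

1 1/2 9633/10000
2 1 9493/10000
3 3/2 4633/5000
4 2 8897/10000
5 5/2 1761/2000
6 3 8509/10000
7 7/2 1013/1250
DF(2y) is solved at step 4

step 1 [0.5y] swap r/2=367/9633: DF=(1 − 367/9633·(0))/(1+367/9633) = 9633/10000 ≈ 0.963300
step 2 [1y] bond c/2=7/800: DF=(3864141/4000000 − 7/800·(0.963300))/(1+7/800) = 9493/10000 ≈ 0.949300
step 3 [1.5y] swap r/2=367/14196: DF=(1 − 367/14196·(0.963300+0.949300))/(1+367/14196) = 4633/5000 ≈ 0.926600
step 4 [2y] zero: DF = P = 8897/10000 ≈ 0.889700
step 5 [2.5y] zero: DF = P = 1761/2000 ≈ 0.880500
step 6 [3y] swap r/2=497/18201: DF=(1 − 497/18201·(0.963300+0.949300+0.926600+0.889700+0.880500))/(1+497/18201) = 8509/10000 ≈ 0.850900
step 7 [3.5y] bond c/2=21/800: DF=(7800047/8000000 − 21/800·(0.963300+0.949300+0.926600+0.889700+0.880500+0.850900))/(1+21/800) = 1013/1250 ≈ 0.810400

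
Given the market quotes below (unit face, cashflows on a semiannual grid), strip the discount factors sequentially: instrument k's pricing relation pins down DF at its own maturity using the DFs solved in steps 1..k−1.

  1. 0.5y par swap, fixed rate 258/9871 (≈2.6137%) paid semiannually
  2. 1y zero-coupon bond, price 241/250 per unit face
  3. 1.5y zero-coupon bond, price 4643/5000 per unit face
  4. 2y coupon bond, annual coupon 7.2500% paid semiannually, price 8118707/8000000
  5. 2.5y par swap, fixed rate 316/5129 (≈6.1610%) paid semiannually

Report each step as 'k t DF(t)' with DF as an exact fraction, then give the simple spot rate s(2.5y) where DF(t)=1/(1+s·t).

step 1 [0.5y] swap r/2=129/9871: DF=(1 − 129/9871·(0))/(1+129/9871) = 9871/10000 ≈ 0.987100
step 2 [1y] zero: DF = P = 241/250 ≈ 0.964000
step 3 [1.5y] zero: DF = P = 4643/5000 ≈ 0.928600
step 4 [2y] bond c/2=29/800: DF=(8118707/8000000 − 29/800·(0.987100+0.964000+0.928600))/(1+29/800) = 4393/5000 ≈ 0.878600
step 5 [2.5y] swap r/2=158/5129: DF=(1 − 158/5129·(0.987100+0.964000+0.928600+0.878600))/(1+158/5129) = 4289/5000 ≈ 0.857800

1 1/2 9871/10000
2 1 241/250
3 3/2 4643/5000
4 2 4393/5000
5 5/2 4289/5000
s(2.5y) = (1/(4289/5000) − 1)/(5/2) = 1422/21445 ≈ 6.6309%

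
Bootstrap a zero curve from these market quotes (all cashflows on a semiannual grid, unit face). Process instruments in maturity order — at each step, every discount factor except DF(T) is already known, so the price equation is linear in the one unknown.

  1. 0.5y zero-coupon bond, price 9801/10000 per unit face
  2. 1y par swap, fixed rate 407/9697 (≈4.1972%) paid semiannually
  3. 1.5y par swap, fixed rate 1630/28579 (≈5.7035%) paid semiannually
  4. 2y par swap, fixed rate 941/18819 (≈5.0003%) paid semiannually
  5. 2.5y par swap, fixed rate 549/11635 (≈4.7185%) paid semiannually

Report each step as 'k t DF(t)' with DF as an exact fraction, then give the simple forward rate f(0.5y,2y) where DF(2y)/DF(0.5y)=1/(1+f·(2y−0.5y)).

1 1/2 9801/10000
2 1 9593/10000
3 3/2 1837/2000
4 2 9059/10000
5 5/2 4451/5000
f(0.5y,2y) = ((9801/10000)/(9059/10000) − 1)/(3/2) = 1484/27177 ≈ 5.4605%

step 1 [0.5y] zero: DF = P = 9801/10000 ≈ 0.980100
step 2 [1y] swap r/2=407/19394: DF=(1 − 407/19394·(0.980100))/(1+407/19394) = 9593/10000 ≈ 0.959300
step 3 [1.5y] swap r/2=815/28579: DF=(1 − 815/28579·(0.980100+0.959300))/(1+815/28579) = 1837/2000 ≈ 0.918500
step 4 [2y] swap r/2=941/37638: DF=(1 − 941/37638·(0.980100+0.959300+0.918500))/(1+941/37638) = 9059/10000 ≈ 0.905900
step 5 [2.5y] swap r/2=549/23270: DF=(1 − 549/23270·(0.980100+0.959300+0.918500+0.905900))/(1+549/23270) = 4451/5000 ≈ 0.890200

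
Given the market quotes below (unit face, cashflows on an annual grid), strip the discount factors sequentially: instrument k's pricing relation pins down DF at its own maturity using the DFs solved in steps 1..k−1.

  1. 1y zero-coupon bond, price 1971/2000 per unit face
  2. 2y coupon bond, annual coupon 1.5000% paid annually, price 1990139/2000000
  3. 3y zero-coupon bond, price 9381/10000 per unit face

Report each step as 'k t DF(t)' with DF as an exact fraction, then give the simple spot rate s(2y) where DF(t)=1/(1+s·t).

1 1 1971/2000
2 2 4829/5000
3 3 9381/10000
s(2y) = (1/(4829/5000) − 1)/(2) = 171/9658 ≈ 1.7706%

step 1 [1y] zero: DF = P = 1971/2000 ≈ 0.985500
step 2 [2y] bond c/1=3/200: DF=(1990139/2000000 − 3/200·(0.985500))/(1+3/200) = 4829/5000 ≈ 0.965800
step 3 [3y] zero: DF = P = 9381/10000 ≈ 0.938100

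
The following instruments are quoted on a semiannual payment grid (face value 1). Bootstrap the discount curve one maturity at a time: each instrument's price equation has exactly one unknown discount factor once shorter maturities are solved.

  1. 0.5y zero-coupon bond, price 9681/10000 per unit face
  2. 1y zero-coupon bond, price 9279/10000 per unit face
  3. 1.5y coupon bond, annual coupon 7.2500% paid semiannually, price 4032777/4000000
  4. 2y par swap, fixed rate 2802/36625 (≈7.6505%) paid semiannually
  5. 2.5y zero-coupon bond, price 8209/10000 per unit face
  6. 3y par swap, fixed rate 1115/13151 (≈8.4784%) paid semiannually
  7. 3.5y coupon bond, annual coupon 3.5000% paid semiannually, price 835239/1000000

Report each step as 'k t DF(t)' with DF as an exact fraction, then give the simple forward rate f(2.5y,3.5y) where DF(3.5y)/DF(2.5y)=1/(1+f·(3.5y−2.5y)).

1 1/2 9681/10000
2 1 9279/10000
3 3/2 4533/5000
4 2 8599/10000
5 5/2 8209/10000
6 3 777/1000
7 7/2 913/1250
f(2.5y,3.5y) = ((8209/10000)/(913/1250) − 1)/(1) = 905/7304 ≈ 12.3905%

step 1 [0.5y] zero: DF = P = 9681/10000 ≈ 0.968100
step 2 [1y] zero: DF = P = 9279/10000 ≈ 0.927900
step 3 [1.5y] bond c/2=29/800: DF=(4032777/4000000 − 29/800·(0.968100+0.927900))/(1+29/800) = 4533/5000 ≈ 0.906600
step 4 [2y] swap r/2=1401/36625: DF=(1 − 1401/36625·(0.968100+0.927900+0.906600))/(1+1401/36625) = 8599/10000 ≈ 0.859900
step 5 [2.5y] zero: DF = P = 8209/10000 ≈ 0.820900
step 6 [3y] swap r/2=1115/26302: DF=(1 − 1115/26302·(0.968100+0.927900+0.906600+0.859900+0.820900))/(1+1115/26302) = 777/1000 ≈ 0.777000
step 7 [3.5y] bond c/2=7/400: DF=(835239/1000000 − 7/400·(0.968100+0.927900+0.906600+0.859900+0.820900+0.777000))/(1+7/400) = 913/1250 ≈ 0.730400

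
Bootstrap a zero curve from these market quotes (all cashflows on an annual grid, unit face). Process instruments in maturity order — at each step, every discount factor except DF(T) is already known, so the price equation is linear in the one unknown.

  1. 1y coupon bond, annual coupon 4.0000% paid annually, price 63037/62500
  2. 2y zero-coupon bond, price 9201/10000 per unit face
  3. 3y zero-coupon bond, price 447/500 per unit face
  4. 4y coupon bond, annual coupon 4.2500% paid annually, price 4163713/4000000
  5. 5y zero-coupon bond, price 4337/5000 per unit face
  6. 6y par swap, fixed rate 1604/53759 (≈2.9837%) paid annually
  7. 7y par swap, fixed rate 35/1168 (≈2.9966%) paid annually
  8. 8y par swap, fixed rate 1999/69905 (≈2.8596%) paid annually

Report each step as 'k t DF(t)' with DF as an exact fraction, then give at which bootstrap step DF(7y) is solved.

step 1 [1y] bond c/1=1/25: DF=(63037/62500 − 1/25·(0))/(1+1/25) = 4849/5000 ≈ 0.969800
step 2 [2y] zero: DF = P = 9201/10000 ≈ 0.920100
step 3 [3y] zero: DF = P = 447/500 ≈ 0.894000
step 4 [4y] bond c/1=17/400: DF=(4163713/4000000 − 17/400·(0.969800+0.920100+0.894000))/(1+17/400) = 177/200 ≈ 0.885000
step 5 [5y] zero: DF = P = 4337/5000 ≈ 0.867400
step 6 [6y] swap r/1=1604/53759: DF=(1 − 1604/53759·(0.969800+0.920100+0.894000+0.885000+0.867400))/(1+1604/53759) = 2099/2500 ≈ 0.839600
step 7 [7y] swap r/1=35/1168: DF=(1 − 35/1168·(0.969800+0.920100+0.894000+0.885000+0.867400+0.839600))/(1+35/1168) = 1629/2000 ≈ 0.814500
step 8 [8y] swap r/1=1999/69905: DF=(1 − 1999/69905·(0.969800+0.920100+0.894000+0.885000+0.867400+0.839600+0.814500))/(1+1999/69905) = 8001/10000 ≈ 0.800100

1 1 4849/5000
2 2 9201/10000
3 3 447/500
4 4 177/200
5 5 4337/5000
6 6 2099/2500
7 7 1629/2000
8 8 8001/10000
DF(7y) is solved at step 7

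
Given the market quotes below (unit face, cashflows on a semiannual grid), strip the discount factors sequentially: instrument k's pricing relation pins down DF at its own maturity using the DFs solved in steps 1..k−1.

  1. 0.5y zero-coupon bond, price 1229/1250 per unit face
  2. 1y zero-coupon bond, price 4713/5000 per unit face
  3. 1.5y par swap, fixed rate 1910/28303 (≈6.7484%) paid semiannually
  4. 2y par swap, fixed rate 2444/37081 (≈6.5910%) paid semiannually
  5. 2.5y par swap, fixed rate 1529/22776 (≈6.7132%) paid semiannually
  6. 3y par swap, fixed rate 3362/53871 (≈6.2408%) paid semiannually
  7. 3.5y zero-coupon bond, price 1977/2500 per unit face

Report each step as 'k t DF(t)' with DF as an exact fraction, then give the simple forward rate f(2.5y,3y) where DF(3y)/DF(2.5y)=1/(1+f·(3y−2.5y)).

step 1 [0.5y] zero: DF = P = 1229/1250 ≈ 0.983200
step 2 [1y] zero: DF = P = 4713/5000 ≈ 0.942600
step 3 [1.5y] swap r/2=955/28303: DF=(1 − 955/28303·(0.983200+0.942600))/(1+955/28303) = 1809/2000 ≈ 0.904500
step 4 [2y] swap r/2=1222/37081: DF=(1 − 1222/37081·(0.983200+0.942600+0.904500))/(1+1222/37081) = 4389/5000 ≈ 0.877800
step 5 [2.5y] swap r/2=1529/45552: DF=(1 − 1529/45552·(0.983200+0.942600+0.904500+0.877800))/(1+1529/45552) = 8471/10000 ≈ 0.847100
step 6 [3y] swap r/2=1681/53871: DF=(1 − 1681/53871·(0.983200+0.942600+0.904500+0.877800+0.847100))/(1+1681/53871) = 8319/10000 ≈ 0.831900
step 7 [3.5y] zero: DF = P = 1977/2500 ≈ 0.790800

1 1/2 1229/1250
2 1 4713/5000
3 3/2 1809/2000
4 2 4389/5000
5 5/2 8471/10000
6 3 8319/10000
7 7/2 1977/2500
f(2.5y,3y) = ((8471/10000)/(8319/10000) − 1)/(1/2) = 304/8319 ≈ 3.6543%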